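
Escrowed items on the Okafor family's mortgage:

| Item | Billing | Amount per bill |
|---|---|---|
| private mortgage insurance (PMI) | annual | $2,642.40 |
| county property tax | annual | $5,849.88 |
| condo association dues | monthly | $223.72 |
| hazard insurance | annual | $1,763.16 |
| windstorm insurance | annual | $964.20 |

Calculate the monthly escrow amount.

Private mortgage insurance (PMI): $2,642.40 annually
County property tax: $5,849.88 annually
Condo association dues: $223.72 × 12 = $2,684.64 annually
Hazard insurance: $1,763.16 annually
Windstorm insurance: $964.20 annually
Total per year = $13,904.28
Monthly = $13,904.28 ÷ 12 = $1,158.69

$1,158.69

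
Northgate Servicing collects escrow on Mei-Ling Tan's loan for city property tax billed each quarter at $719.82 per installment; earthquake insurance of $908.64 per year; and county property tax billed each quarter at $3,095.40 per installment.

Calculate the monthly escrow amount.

City property tax — $719.82 × 4 = $2,879.28 annually
Earthquake insurance — $908.64 annually
County property tax — $3,095.40 × 4 = $12,381.60 annually
Combined annual = $2,879.28 + $908.64 + $12,381.60 = $16,169.52
Monthly escrow = $16,169.52 ÷ 12 = $1,347.46

$1,347.46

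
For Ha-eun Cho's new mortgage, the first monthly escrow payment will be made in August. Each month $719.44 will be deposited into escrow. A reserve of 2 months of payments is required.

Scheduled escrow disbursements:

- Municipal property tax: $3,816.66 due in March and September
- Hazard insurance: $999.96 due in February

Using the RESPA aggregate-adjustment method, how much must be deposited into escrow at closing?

$4,316.64

Cushion = 2 × $719.44 = $1,438.88
Trial balance (start $0, +$719.44 each month, − disbursements):
  Aug: +$719.44 → $719.44
  Sep: +$719.44 − $3,816.66 → -$2,377.78
  Oct: +$719.44 → -$1,658.34
  Nov: +$719.44 → -$938.90
  Dec: +$719.44 → -$219.46
  Jan: +$719.44 → $499.98
  Feb: +$719.44 − $999.96 → $219.46
  Mar: +$719.44 − $3,816.66 → -$2,877.76
  Apr: +$719.44 → -$2,158.32
  May: +$719.44 → -$1,438.88
  Jun: +$719.44 → -$719.44
  Jul: +$719.44 → $0.00
Lowest trial balance = -$2,877.76 (Mar)
Initial deposit = cushion − low point = $1,438.88 − (-$2,877.76) = $4,316.64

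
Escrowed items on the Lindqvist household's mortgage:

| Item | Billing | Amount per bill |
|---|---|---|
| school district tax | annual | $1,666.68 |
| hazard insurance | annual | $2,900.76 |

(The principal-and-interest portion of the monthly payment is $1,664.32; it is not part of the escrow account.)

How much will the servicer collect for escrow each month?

School district tax — $1,666.68/yr
Hazard insurance — $2,900.76/yr
Annual escrow total = $4,567.44
Base monthly escrow = $4,567.44 ÷ 12 = $380.62

$380.62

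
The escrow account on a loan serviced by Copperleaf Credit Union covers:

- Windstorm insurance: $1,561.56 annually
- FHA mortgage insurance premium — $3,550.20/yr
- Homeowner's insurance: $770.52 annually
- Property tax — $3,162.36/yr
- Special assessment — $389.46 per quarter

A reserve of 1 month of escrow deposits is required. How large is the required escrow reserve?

Windstorm insurance = $1,561.56 annually
FHA mortgage insurance premium = $3,550.20 annually
Homeowner's insurance = $770.52 annually
Property tax = $3,162.36 annually
Special assessment = $389.46 × 4 = $1,557.84 annually
Yearly total = $1,561.56 + $3,550.20 + $770.52 + $3,162.36 + $1,557.84 = $10,602.48
Per month = $10,602.48 / 12 = $883.54
Reserve = 1 × $883.54 = $883.54

$883.54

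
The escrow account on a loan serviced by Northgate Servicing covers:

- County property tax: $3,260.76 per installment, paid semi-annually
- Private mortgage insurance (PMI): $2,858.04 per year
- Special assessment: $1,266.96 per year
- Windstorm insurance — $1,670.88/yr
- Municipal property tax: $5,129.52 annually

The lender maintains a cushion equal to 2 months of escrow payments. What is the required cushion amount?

County property tax: $3,260.76 × 2 = $6,521.52 annually
Private mortgage insurance (PMI): $2,858.04 annually
Special assessment: $1,266.96 annually
Windstorm insurance: $1,670.88 annually
Municipal property tax: $5,129.52 annually
Yearly total = $6,521.52 + $2,858.04 + $1,266.96 + $1,670.88 + $5,129.52 = $17,446.92
Per month = $17,446.92 / 12 = $1,453.91
Required cushion = 2 × $1,453.91 = $2,907.82

$2,907.82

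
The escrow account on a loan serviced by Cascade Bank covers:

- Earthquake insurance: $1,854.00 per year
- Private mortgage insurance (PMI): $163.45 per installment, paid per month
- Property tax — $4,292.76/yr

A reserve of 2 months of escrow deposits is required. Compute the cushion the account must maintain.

$1,351.36

Earthquake insurance — $1,854.00 annually
Private mortgage insurance (PMI) — $163.45 × 12 = $1,961.40 annually
Property tax — $4,292.76 annually
Total per year = $8,108.16
Per month = $8,108.16 ÷ 12 = $675.68
Reserve = 2 × $675.68 = $1,351.36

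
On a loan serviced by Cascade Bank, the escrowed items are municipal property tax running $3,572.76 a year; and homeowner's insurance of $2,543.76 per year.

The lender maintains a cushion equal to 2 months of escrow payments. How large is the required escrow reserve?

Municipal property tax: $3,572.76/yr
Homeowner's insurance: $2,543.76/yr
Total per year = $3,572.76 + $2,543.76 = $6,116.52
Per month = $6,116.52 ÷ 12 = $509.71
Reserve = 2 × $509.71 = $1,019.42

$1,019.42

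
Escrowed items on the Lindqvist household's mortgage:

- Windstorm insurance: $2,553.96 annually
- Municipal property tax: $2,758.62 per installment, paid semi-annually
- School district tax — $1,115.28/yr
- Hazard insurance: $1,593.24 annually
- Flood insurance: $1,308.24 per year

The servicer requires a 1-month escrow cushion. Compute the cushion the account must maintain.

$1,007.33

Windstorm insurance — $2,553.96
Municipal property tax — $2,758.62 × 2 = $5,517.24
School district tax — $1,115.28
Hazard insurance — $1,593.24
Flood insurance — $1,308.24
Total per year = $2,553.96 + $5,517.24 + $1,115.28 + $1,593.24 + $1,308.24 = $12,087.96
Base monthly escrow = $12,087.96 ÷ 12 = $1,007.33
Cushion = 1 × $1,007.33 = $1,007.33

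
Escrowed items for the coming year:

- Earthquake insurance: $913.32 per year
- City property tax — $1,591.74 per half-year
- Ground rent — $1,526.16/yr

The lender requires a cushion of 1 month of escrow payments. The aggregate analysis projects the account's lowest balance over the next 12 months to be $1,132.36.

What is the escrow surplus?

$663.78

Earthquake insurance — $913.32 annually
City property tax — $1,591.74 × 2 = $3,183.48 annually
Ground rent — $1,526.16 annually
Annual escrow total = $5,622.96
Monthly escrow = $5,622.96 ÷ 12 = $468.58
Required cushion = 1 × $468.58 = $468.58
Excess over cushion: $1,132.36 − $468.58 = $663.78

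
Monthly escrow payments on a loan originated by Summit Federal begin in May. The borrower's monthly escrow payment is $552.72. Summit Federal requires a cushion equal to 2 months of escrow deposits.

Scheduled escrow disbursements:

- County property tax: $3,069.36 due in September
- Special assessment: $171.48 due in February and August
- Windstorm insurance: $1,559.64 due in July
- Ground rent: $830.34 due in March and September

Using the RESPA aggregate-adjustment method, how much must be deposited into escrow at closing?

Cushion = 2 × $552.72 = $1,105.44
Trial balance (start $0, +$552.72 each month, − disbursements):
  May: +$552.72 → $552.72
  Jun: +$552.72 → $1,105.44
  Jul: +$552.72 − $1,559.64 → $98.52
  Aug: +$552.72 − $171.48 → $479.76
  Sep: +$552.72 − $3,899.70 → -$2,867.22
  Oct: +$552.72 → -$2,314.50
  Nov: +$552.72 → -$1,761.78
  Dec: +$552.72 → -$1,209.06
  Jan: +$552.72 → -$656.34
  Feb: +$552.72 − $171.48 → -$275.10
  Mar: +$552.72 − $830.34 → -$552.72
  Apr: +$552.72 → $0.00
Lowest trial balance = -$2,867.22 (Sep)
Initial deposit = cushion − low point = $1,105.44 − (-$2,867.22) = $3,972.66

$3,972.66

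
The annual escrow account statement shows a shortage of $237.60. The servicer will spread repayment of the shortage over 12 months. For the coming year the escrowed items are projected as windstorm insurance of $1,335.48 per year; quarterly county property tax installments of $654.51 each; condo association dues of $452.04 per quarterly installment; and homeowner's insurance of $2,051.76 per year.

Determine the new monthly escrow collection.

$670.92

Windstorm insurance — $1,335.48 per year
County property tax — $654.51 × 4 = $2,618.04 per year
Condo association dues — $452.04 × 4 = $1,808.16 per year
Homeowner's insurance — $2,051.76 per year
Total annual escrow = $7,813.44
Per month = $7,813.44 ÷ 12 = $651.12
Monthly shortage recovery: $237.60 ÷ 12 = $19.80
Adjusted monthly = $651.12 + $19.80 = $670.92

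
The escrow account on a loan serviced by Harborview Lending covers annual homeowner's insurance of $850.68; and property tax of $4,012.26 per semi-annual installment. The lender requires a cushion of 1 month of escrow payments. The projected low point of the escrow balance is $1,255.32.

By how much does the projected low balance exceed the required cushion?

$515.72

Homeowner's insurance = $850.68/yr
Property tax = $4,012.26 × 2 = $8,024.52/yr
Total annual escrow = $850.68 + $8,024.52 = $8,875.20
Per month = $8,875.20 / 12 = $739.60
Required reserve = 1 × $739.60 = $739.60
Surplus = $1,255.32 − $739.60 = $515.72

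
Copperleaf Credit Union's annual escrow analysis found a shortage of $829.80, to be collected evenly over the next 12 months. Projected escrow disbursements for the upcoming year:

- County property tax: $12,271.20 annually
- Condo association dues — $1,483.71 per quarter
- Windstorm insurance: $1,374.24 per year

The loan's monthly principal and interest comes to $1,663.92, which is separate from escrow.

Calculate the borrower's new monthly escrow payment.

$1,700.84

County property tax — $12,271.20/yr
Condo association dues — $1,483.71 × 4 = $5,934.84/yr
Windstorm insurance — $1,374.24/yr
Combined annual = $12,271.20 + $5,934.84 + $1,374.24 = $19,580.28
Base monthly escrow = $19,580.28 ÷ 12 = $1,631.69
Shortage spread = $829.80 ÷ 12 = $69.15/mo
Adjusted monthly = $1,631.69 + $69.15 = $1,700.84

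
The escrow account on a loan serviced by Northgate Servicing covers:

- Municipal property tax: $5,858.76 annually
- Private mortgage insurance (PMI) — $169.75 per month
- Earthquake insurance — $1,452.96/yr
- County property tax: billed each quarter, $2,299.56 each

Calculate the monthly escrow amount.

$1,545.58

Municipal property tax = $5,858.76/yr
Private mortgage insurance (PMI) = $169.75 × 12 = $2,037.00/yr
Earthquake insurance = $1,452.96/yr
County property tax = $2,299.56 × 4 = $9,198.24/yr
Total annual escrow = $5,858.76 + $2,037.00 + $1,452.96 + $9,198.24 = $18,546.96
Monthly = $18,546.96 / 12 = $1,545.58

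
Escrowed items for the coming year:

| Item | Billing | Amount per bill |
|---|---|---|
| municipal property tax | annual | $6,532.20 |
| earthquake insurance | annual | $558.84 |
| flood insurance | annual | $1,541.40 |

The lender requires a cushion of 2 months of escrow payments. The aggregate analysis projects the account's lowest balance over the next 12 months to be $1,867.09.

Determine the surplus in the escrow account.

$428.35

Municipal property tax = $6,532.20/yr
Earthquake insurance = $558.84/yr
Flood insurance = $1,541.40/yr
Annual escrow total = $6,532.20 + $558.84 + $1,541.40 = $8,632.44
Per month = $8,632.44 ÷ 12 = $719.37
Cushion = 2 × $719.37 = $1,438.74
Surplus = $1,867.09 − $1,438.74 = $428.35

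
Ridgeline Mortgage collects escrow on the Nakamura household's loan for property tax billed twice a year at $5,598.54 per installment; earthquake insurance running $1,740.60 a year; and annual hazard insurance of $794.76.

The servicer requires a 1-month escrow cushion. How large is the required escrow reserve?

$1,144.37

Property tax — $5,598.54 × 2 = $11,197.08/yr
Earthquake insurance — $1,740.60/yr
Hazard insurance — $794.76/yr
Combined annual = $11,197.08 + $1,740.60 + $794.76 = $13,732.44
Monthly escrow = $13,732.44 / 12 = $1,144.37
Required cushion = 1 × $1,144.37 = $1,144.37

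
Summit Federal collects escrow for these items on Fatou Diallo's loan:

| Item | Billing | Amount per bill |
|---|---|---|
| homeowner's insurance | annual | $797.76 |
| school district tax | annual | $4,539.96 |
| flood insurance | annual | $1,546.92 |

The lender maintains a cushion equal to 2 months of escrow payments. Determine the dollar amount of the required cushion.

Homeowner's insurance — $797.76/yr
School district tax — $4,539.96/yr
Flood insurance — $1,546.92/yr
Combined annual = $797.76 + $4,539.96 + $1,546.92 = $6,884.64
Per month = $6,884.64 / 12 = $573.72
Reserve = 2 × $573.72 = $1,147.44

$1,147.44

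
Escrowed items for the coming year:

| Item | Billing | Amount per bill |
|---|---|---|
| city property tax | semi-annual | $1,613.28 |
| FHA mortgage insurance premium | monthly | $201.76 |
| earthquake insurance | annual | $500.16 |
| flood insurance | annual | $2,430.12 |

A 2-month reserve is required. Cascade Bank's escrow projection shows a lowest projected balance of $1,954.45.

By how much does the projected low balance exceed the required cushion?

$524.79

City property tax — $1,613.28 × 2 = $3,226.56/yr
FHA mortgage insurance premium — $201.76 × 12 = $2,421.12/yr
Earthquake insurance — $500.16/yr
Flood insurance — $2,430.12/yr
Combined annual = $3,226.56 + $2,421.12 + $500.16 + $2,430.12 = $8,577.96
Per month = $8,577.96 ÷ 12 = $714.83
Cushion = 2 × $714.83 = $1,429.66
Excess over cushion: $1,954.45 − $1,429.66 = $524.79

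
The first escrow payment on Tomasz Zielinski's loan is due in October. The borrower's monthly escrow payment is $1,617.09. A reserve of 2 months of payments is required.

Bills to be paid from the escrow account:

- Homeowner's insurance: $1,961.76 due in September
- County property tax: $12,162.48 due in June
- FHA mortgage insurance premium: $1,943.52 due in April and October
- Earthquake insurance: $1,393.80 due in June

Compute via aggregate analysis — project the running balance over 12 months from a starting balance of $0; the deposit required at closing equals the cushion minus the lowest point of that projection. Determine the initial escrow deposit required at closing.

$6,123.69

Cushion = 2 × $1,617.09 = $3,234.18
Trial balance (start $0, +$1,617.09 each month, − disbursements):
  Oct: +$1,617.09 − $1,943.52 → -$326.43
  Nov: +$1,617.09 → $1,290.66
  Dec: +$1,617.09 → $2,907.75
  Jan: +$1,617.09 → $4,524.84
  Feb: +$1,617.09 → $6,141.93
  Mar: +$1,617.09 → $7,759.02
  Apr: +$1,617.09 − $1,943.52 → $7,432.59
  May: +$1,617.09 → $9,049.68
  Jun: +$1,617.09 − $13,556.28 → -$2,889.51
  Jul: +$1,617.09 → -$1,272.42
  Aug: +$1,617.09 → $344.67
  Sep: +$1,617.09 − $1,961.76 → $0.00
Lowest trial balance = -$2,889.51 (Jun)
Initial deposit = cushion − low point = $3,234.18 − (-$2,889.51) = $6,123.69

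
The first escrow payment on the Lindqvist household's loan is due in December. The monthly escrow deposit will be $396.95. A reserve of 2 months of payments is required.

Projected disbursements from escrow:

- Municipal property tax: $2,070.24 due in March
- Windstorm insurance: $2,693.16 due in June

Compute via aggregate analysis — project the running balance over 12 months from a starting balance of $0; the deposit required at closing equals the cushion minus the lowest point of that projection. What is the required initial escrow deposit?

Cushion = 2 × $396.95 = $793.90
Trial balance (start $0, +$396.95 each month, − disbursements):
  Dec: +$396.95 → $396.95
  Jan: +$396.95 → $793.90
  Feb: +$396.95 → $1,190.85
  Mar: +$396.95 − $2,070.24 → -$482.44
  Apr: +$396.95 → -$85.49
  May: +$396.95 → $311.46
  Jun: +$396.95 − $2,693.16 → -$1,984.75
  Jul: +$396.95 → -$1,587.80
  Aug: +$396.95 → -$1,190.85
  Sep: +$396.95 → -$793.90
  Oct: +$396.95 → -$396.95
  Nov: +$396.95 → $0.00
Lowest trial balance = -$1,984.75 (Jun)
Initial deposit = cushion − low point = $793.90 − (-$1,984.75) = $2,778.65

$2,778.65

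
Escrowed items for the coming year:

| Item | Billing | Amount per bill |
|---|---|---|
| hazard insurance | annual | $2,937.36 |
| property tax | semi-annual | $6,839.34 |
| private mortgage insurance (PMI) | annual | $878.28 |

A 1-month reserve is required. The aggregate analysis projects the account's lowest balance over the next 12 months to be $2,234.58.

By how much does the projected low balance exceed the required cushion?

Hazard insurance: $2,937.36 annually
Property tax: $6,839.34 × 2 = $13,678.68 annually
Private mortgage insurance (PMI): $878.28 annually
Total per year = $17,494.32
Monthly = $17,494.32 ÷ 12 = $1,457.86
Required cushion = 1 × $1,457.86 = $1,457.86
Excess over cushion: $2,234.58 − $1,457.86 = $776.72

$776.72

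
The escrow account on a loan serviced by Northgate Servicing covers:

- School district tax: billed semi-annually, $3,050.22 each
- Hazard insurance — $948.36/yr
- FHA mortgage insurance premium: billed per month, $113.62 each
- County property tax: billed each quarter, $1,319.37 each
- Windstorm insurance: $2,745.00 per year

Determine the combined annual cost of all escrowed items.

School district tax = $3,050.22 × 2 = $6,100.44
Hazard insurance = $948.36
FHA mortgage insurance premium = $113.62 × 12 = $1,363.44
County property tax = $1,319.37 × 4 = $5,277.48
Windstorm insurance = $2,745.00
Yearly total = $6,100.44 + $948.36 + $1,363.44 + $5,277.48 + $2,745.00 = $16,434.72

$16,434.72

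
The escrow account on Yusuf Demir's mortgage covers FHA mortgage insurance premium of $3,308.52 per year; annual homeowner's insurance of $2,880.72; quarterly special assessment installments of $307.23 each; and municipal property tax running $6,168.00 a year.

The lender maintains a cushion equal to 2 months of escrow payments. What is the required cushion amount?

$2,264.36

FHA mortgage insurance premium = $3,308.52 annually
Homeowner's insurance = $2,880.72 annually
Special assessment = $307.23 × 4 = $1,228.92 annually
Municipal property tax = $6,168.00 annually
Total per year = $3,308.52 + $2,880.72 + $1,228.92 + $6,168.00 = $13,586.16
Monthly escrow = $13,586.16 / 12 = $1,132.18
Cushion = 2 × $1,132.18 = $2,264.36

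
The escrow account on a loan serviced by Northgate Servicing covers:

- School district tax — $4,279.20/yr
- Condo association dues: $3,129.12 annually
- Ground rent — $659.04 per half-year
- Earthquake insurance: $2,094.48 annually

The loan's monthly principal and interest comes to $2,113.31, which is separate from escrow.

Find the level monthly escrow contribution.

School district tax — $4,279.20
Condo association dues — $3,129.12
Ground rent — $659.04 × 2 = $1,318.08
Earthquake insurance — $2,094.48
Annual escrow total = $4,279.20 + $3,129.12 + $1,318.08 + $2,094.48 = $10,820.88
Per month = $10,820.88 ÷ 12 = $901.74

$901.74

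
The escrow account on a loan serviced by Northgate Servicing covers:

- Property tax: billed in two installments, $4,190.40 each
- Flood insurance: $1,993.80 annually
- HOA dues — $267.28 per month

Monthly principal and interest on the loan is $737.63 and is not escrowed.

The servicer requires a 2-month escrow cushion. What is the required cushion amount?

$2,263.66

Property tax = $4,190.40 × 2 = $8,380.80 annually
Flood insurance = $1,993.80 annually
HOA dues = $267.28 × 12 = $3,207.36 annually
Annual escrow total = $8,380.80 + $1,993.80 + $3,207.36 = $13,581.96
Monthly = $13,581.96 / 12 = $1,131.83
Required cushion = 2 × $1,131.83 = $2,263.66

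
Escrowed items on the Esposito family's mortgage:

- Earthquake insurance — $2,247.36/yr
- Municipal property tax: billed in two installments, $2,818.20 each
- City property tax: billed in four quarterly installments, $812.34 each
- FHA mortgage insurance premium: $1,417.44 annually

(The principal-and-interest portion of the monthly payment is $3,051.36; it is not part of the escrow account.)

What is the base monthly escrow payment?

Earthquake insurance — $2,247.36
Municipal property tax — $2,818.20 × 2 = $5,636.40
City property tax — $812.34 × 4 = $3,249.36
FHA mortgage insurance premium — $1,417.44
Yearly total = $2,247.36 + $5,636.40 + $3,249.36 + $1,417.44 = $12,550.56
Per month = $12,550.56 / 12 = $1,045.88

$1,045.88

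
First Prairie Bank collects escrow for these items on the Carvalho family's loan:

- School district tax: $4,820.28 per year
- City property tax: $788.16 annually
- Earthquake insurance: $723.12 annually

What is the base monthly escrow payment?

School district tax = $4,820.28 annually
City property tax = $788.16 annually
Earthquake insurance = $723.12 annually
Total annual escrow = $4,820.28 + $788.16 + $723.12 = $6,331.56
Base monthly escrow = $6,331.56 / 12 = $527.63

$527.63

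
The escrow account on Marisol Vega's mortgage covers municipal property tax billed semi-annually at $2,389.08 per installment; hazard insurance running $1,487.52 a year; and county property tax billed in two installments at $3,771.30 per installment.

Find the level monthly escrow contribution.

Municipal property tax — $2,389.08 × 2 = $4,778.16 per year
Hazard insurance — $1,487.52 per year
County property tax — $3,771.30 × 2 = $7,542.60 per year
Combined annual = $13,808.28
Monthly escrow = $13,808.28 ÷ 12 = $1,150.69

$1,150.69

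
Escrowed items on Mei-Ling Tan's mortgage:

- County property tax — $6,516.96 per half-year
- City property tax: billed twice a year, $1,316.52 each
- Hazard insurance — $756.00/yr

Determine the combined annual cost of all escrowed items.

$16,422.96

County property tax — $6,516.96 × 2 = $13,033.92/yr
City property tax — $1,316.52 × 2 = $2,633.04/yr
Hazard insurance — $756.00/yr
Combined annual = $13,033.92 + $2,633.04 + $756.00 = $16,422.96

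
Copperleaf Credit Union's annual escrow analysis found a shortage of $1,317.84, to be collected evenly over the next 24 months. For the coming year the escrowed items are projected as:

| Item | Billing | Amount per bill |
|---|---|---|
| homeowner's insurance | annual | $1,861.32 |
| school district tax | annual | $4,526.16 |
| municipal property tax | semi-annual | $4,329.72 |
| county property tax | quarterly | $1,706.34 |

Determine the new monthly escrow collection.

$1,877.60

Homeowner's insurance: $1,861.32 per year
School district tax: $4,526.16 per year
Municipal property tax: $4,329.72 × 2 = $8,659.44 per year
County property tax: $1,706.34 × 4 = $6,825.36 per year
Annual escrow total = $21,872.28
Monthly escrow = $21,872.28 ÷ 12 = $1,822.69
Shortage spread = $1,317.84 / 24 = $54.91/mo
New monthly escrow = $1,822.69 + $54.91 = $1,877.60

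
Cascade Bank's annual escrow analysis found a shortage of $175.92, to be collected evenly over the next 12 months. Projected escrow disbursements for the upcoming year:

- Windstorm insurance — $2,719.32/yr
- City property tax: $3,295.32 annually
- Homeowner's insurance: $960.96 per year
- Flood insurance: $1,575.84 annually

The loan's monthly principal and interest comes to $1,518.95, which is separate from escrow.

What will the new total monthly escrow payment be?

$727.28

Windstorm insurance = $2,719.32/yr
City property tax = $3,295.32/yr
Homeowner's insurance = $960.96/yr
Flood insurance = $1,575.84/yr
Total per year = $2,719.32 + $3,295.32 + $960.96 + $1,575.84 = $8,551.44
Monthly escrow = $8,551.44 / 12 = $712.62
Monthly shortage recovery: $175.92 ÷ 12 = $14.66
Adjusted monthly = $712.62 + $14.66 = $727.28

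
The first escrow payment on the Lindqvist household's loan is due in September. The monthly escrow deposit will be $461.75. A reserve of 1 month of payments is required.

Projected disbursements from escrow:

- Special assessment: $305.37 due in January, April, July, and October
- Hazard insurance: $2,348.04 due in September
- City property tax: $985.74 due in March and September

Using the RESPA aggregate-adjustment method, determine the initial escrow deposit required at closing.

Cushion = 1 × $461.75 = $461.75
Trial balance (start $0, +$461.75 each month, − disbursements):
  Sep: +$461.75 − $3,333.78 → -$2,872.03
  Oct: +$461.75 − $305.37 → -$2,715.65
  Nov: +$461.75 → -$2,253.90
  Dec: +$461.75 → -$1,792.15
  Jan: +$461.75 − $305.37 → -$1,635.77
  Feb: +$461.75 → -$1,174.02
  Mar: +$461.75 − $985.74 → -$1,698.01
  Apr: +$461.75 − $305.37 → -$1,541.63
  May: +$461.75 → -$1,079.88
  Jun: +$461.75 → -$618.13
  Jul: +$461.75 − $305.37 → -$461.75
  Aug: +$461.75 → $0.00
Lowest trial balance = -$2,872.03 (Sep)
Initial deposit = cushion − low point = $461.75 − (-$2,872.03) = $3,333.78

$3,333.78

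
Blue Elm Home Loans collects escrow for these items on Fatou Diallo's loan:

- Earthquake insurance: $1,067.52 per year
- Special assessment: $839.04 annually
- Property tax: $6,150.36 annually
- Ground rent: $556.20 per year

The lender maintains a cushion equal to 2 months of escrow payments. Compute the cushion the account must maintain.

$1,435.52

Earthquake insurance: $1,067.52/yr
Special assessment: $839.04/yr
Property tax: $6,150.36/yr
Ground rent: $556.20/yr
Combined annual = $8,613.12
Monthly = $8,613.12 ÷ 12 = $717.76
Required cushion = 2 × $717.76 = $1,435.52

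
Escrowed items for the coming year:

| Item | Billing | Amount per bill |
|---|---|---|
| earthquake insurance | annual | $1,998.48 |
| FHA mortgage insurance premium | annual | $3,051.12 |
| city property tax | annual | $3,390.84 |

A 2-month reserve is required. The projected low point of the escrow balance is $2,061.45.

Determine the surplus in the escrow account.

Earthquake insurance = $1,998.48
FHA mortgage insurance premium = $3,051.12
City property tax = $3,390.84
Total per year = $1,998.48 + $3,051.12 + $3,390.84 = $8,440.44
Monthly escrow = $8,440.44 / 12 = $703.37
Required reserve = 2 × $703.37 = $1,406.74
Surplus = $2,061.45 − $1,406.74 = $654.71

$654.71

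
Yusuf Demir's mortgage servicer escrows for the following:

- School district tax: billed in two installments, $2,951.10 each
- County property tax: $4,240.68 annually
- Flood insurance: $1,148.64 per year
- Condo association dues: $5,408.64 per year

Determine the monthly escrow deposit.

$1,391.68

School district tax — $2,951.10 × 2 = $5,902.20 annually
County property tax — $4,240.68 annually
Flood insurance — $1,148.64 annually
Condo association dues — $5,408.64 annually
Combined annual = $16,700.16
Monthly = $16,700.16 ÷ 12 = $1,391.68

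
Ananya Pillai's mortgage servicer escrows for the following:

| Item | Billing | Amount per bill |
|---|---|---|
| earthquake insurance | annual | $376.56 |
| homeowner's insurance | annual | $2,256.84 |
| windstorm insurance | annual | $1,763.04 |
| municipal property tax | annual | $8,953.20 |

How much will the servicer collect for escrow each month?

Earthquake insurance — $376.56 annually
Homeowner's insurance — $2,256.84 annually
Windstorm insurance — $1,763.04 annually
Municipal property tax — $8,953.20 annually
Total annual escrow = $13,349.64
Monthly = $13,349.64 ÷ 12 = $1,112.47

$1,112.47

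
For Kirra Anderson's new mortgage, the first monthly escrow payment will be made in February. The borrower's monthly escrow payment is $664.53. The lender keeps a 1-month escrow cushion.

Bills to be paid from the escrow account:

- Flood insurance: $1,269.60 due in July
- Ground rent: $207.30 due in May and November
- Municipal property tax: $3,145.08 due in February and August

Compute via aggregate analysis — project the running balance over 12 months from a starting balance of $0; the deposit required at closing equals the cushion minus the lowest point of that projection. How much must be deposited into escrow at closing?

$3,779.88

Cushion = 1 × $664.53 = $664.53
Trial balance (start $0, +$664.53 each month, − disbursements):
  Feb: +$664.53 − $3,145.08 → -$2,480.55
  Mar: +$664.53 → -$1,816.02
  Apr: +$664.53 → -$1,151.49
  May: +$664.53 − $207.30 → -$694.26
  Jun: +$664.53 → -$29.73
  Jul: +$664.53 − $1,269.60 → -$634.80
  Aug: +$664.53 − $3,145.08 → -$3,115.35
  Sep: +$664.53 → -$2,450.82
  Oct: +$664.53 → -$1,786.29
  Nov: +$664.53 − $207.30 → -$1,329.06
  Dec: +$664.53 → -$664.53
  Jan: +$664.53 → $0.00
Lowest trial balance = -$3,115.35 (Aug)
Initial deposit = cushion − low point = $664.53 − (-$3,115.35) = $3,779.88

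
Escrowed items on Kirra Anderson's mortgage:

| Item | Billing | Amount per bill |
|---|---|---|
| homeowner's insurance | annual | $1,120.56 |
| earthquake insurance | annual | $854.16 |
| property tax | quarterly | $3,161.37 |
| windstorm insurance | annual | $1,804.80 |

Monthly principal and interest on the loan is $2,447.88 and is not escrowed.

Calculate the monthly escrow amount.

$1,368.75

Homeowner's insurance = $1,120.56 annually
Earthquake insurance = $854.16 annually
Property tax = $3,161.37 × 4 = $12,645.48 annually
Windstorm insurance = $1,804.80 annually
Combined annual = $1,120.56 + $854.16 + $12,645.48 + $1,804.80 = $16,425.00
Monthly = $16,425.00 ÷ 12 = $1,368.75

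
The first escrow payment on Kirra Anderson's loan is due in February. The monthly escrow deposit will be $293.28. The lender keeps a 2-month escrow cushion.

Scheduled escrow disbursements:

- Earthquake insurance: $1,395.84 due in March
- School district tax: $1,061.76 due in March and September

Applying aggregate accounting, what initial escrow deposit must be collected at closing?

Cushion = 2 × $293.28 = $586.56
Trial balance (start $0, +$293.28 each month, − disbursements):
  Feb: +$293.28 → $293.28
  Mar: +$293.28 − $2,457.60 → -$1,871.04
  Apr: +$293.28 → -$1,577.76
  May: +$293.28 → -$1,284.48
  Jun: +$293.28 → -$991.20
  Jul: +$293.28 → -$697.92
  Aug: +$293.28 → -$404.64
  Sep: +$293.28 − $1,061.76 → -$1,173.12
  Oct: +$293.28 → -$879.84
  Nov: +$293.28 → -$586.56
  Dec: +$293.28 → -$293.28
  Jan: +$293.28 → $0.00
Lowest trial balance = -$1,871.04 (Mar)
Initial deposit = cushion − low point = $586.56 − (-$1,871.04) = $2,457.60

$2,457.60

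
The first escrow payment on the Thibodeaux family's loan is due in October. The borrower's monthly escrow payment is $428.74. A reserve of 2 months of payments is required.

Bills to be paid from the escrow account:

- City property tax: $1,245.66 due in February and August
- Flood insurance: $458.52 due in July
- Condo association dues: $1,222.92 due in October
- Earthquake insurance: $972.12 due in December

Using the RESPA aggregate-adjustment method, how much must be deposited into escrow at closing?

Cushion = 2 × $428.74 = $857.48
Trial balance (start $0, +$428.74 each month, − disbursements):
  Oct: +$428.74 − $1,222.92 → -$794.18
  Nov: +$428.74 → -$365.44
  Dec: +$428.74 − $972.12 → -$908.82
  Jan: +$428.74 → -$480.08
  Feb: +$428.74 − $1,245.66 → -$1,297.00
  Mar: +$428.74 → -$868.26
  Apr: +$428.74 → -$439.52
  May: +$428.74 → -$10.78
  Jun: +$428.74 → $417.96
  Jul: +$428.74 − $458.52 → $388.18
  Aug: +$428.74 − $1,245.66 → -$428.74
  Sep: +$428.74 → $0.00
Lowest trial balance = -$1,297.00 (Feb)
Initial deposit = cushion − low point = $857.48 − (-$1,297.00) = $2,154.48

$2,154.48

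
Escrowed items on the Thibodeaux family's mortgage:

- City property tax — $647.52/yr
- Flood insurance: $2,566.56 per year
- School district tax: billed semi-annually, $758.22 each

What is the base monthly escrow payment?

City property tax — $647.52 annually
Flood insurance — $2,566.56 annually
School district tax — $758.22 × 2 = $1,516.44 annually
Total per year = $647.52 + $2,566.56 + $1,516.44 = $4,730.52
Monthly escrow = $4,730.52 ÷ 12 = $394.21

$394.21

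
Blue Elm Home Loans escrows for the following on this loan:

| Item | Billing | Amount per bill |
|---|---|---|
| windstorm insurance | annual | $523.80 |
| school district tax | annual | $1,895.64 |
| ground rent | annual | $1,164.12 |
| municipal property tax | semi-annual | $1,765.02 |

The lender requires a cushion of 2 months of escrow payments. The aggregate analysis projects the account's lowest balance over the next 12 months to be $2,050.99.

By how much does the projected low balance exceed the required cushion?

Windstorm insurance: $523.80/yr
School district tax: $1,895.64/yr
Ground rent: $1,164.12/yr
Municipal property tax: $1,765.02 × 2 = $3,530.04/yr
Combined annual = $523.80 + $1,895.64 + $1,164.12 + $3,530.04 = $7,113.60
Monthly escrow = $7,113.60 ÷ 12 = $592.80
Required cushion = 2 × $592.80 = $1,185.60
Surplus = $2,050.99 − $1,185.60 = $865.39

$865.39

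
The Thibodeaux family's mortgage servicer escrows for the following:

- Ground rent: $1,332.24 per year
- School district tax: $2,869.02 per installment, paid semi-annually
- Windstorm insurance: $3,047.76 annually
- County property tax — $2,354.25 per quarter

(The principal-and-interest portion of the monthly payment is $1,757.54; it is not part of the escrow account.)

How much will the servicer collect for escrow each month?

Ground rent: $1,332.24
School district tax: $2,869.02 × 2 = $5,738.04
Windstorm insurance: $3,047.76
County property tax: $2,354.25 × 4 = $9,417.00
Combined annual = $19,535.04
Per month = $19,535.04 ÷ 12 = $1,627.92

$1,627.92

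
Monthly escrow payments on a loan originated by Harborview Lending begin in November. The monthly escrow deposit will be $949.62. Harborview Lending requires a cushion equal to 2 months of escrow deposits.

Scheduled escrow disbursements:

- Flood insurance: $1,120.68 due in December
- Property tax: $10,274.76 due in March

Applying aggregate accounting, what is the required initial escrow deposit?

Cushion = 2 × $949.62 = $1,899.24
Trial balance (start $0, +$949.62 each month, − disbursements):
  Nov: +$949.62 → $949.62
  Dec: +$949.62 − $1,120.68 → $778.56
  Jan: +$949.62 → $1,728.18
  Feb: +$949.62 → $2,677.80
  Mar: +$949.62 − $10,274.76 → -$6,647.34
  Apr: +$949.62 → -$5,697.72
  May: +$949.62 → -$4,748.10
  Jun: +$949.62 → -$3,798.48
  Jul: +$949.62 → -$2,848.86
  Aug: +$949.62 → -$1,899.24
  Sep: +$949.62 → -$949.62
  Oct: +$949.62 → $0.00
Lowest trial balance = -$6,647.34 (Mar)
Initial deposit = cushion − low point = $1,899.24 − (-$6,647.34) = $8,546.58

$8,546.58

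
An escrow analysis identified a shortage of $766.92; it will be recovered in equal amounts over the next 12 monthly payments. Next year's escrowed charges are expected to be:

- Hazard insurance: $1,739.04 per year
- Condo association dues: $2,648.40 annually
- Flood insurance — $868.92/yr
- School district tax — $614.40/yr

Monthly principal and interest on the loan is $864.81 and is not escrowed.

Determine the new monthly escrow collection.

Hazard insurance = $1,739.04 annually
Condo association dues = $2,648.40 annually
Flood insurance = $868.92 annually
School district tax = $614.40 annually
Total annual escrow = $1,739.04 + $2,648.40 + $868.92 + $614.40 = $5,870.76
Base monthly escrow = $5,870.76 / 12 = $489.23
Shortage spread = $766.92 / 12 = $63.91/mo
Adjusted monthly = $489.23 + $63.91 = $553.14

$553.14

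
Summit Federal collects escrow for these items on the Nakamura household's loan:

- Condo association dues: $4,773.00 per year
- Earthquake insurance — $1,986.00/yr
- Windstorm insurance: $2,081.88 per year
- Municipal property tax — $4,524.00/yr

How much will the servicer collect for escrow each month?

Condo association dues — $4,773.00 annually
Earthquake insurance — $1,986.00 annually
Windstorm insurance — $2,081.88 annually
Municipal property tax — $4,524.00 annually
Total annual escrow = $4,773.00 + $1,986.00 + $2,081.88 + $4,524.00 = $13,364.88
Per month = $13,364.88 ÷ 12 = $1,113.74

$1,113.74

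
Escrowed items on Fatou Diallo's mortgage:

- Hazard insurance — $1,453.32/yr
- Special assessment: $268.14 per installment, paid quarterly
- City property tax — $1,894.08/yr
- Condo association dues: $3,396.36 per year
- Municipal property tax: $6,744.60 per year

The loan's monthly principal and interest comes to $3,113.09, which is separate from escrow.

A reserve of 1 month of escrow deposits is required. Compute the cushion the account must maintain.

$1,213.41

Hazard insurance = $1,453.32/yr
Special assessment = $268.14 × 4 = $1,072.56/yr
City property tax = $1,894.08/yr
Condo association dues = $3,396.36/yr
Municipal property tax = $6,744.60/yr
Combined annual = $14,560.92
Base monthly escrow = $14,560.92 ÷ 12 = $1,213.41
Cushion = 1 × $1,213.41 = $1,213.41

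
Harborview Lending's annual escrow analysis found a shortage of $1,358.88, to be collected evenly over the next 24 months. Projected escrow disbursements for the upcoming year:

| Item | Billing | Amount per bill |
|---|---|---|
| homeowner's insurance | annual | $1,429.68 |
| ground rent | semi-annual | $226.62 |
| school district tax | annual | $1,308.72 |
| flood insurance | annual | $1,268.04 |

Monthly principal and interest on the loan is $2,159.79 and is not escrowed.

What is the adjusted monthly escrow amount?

$428.26

Homeowner's insurance: $1,429.68 per year
Ground rent: $226.62 × 2 = $453.24 per year
School district tax: $1,308.72 per year
Flood insurance: $1,268.04 per year
Yearly total = $1,429.68 + $453.24 + $1,308.72 + $1,268.04 = $4,459.68
Monthly escrow = $4,459.68 ÷ 12 = $371.64
Shortage spread = $1,358.88 / 24 = $56.62/mo
New monthly escrow = $371.64 + $56.62 = $428.26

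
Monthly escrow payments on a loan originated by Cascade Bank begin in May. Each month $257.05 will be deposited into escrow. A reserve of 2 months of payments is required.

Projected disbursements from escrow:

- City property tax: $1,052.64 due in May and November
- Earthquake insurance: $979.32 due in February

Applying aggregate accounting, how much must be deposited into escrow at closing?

Cushion = 2 × $257.05 = $514.10
Trial balance (start $0, +$257.05 each month, − disbursements):
  May: +$257.05 − $1,052.64 → -$795.59
  Jun: +$257.05 → -$538.54
  Jul: +$257.05 → -$281.49
  Aug: +$257.05 → -$24.44
  Sep: +$257.05 → $232.61
  Oct: +$257.05 → $489.66
  Nov: +$257.05 − $1,052.64 → -$305.93
  Dec: +$257.05 → -$48.88
  Jan: +$257.05 → $208.17
  Feb: +$257.05 − $979.32 → -$514.10
  Mar: +$257.05 → -$257.05
  Apr: +$257.05 → $0.00
Lowest trial balance = -$795.59 (May)
Initial deposit = cushion − low point = $514.10 − (-$795.59) = $1,309.69

$1,309.69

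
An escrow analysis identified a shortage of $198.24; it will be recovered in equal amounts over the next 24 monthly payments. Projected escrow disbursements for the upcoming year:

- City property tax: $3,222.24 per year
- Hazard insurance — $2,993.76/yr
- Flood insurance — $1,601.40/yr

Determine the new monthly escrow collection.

$659.71

City property tax — $3,222.24 annually
Hazard insurance — $2,993.76 annually
Flood insurance — $1,601.40 annually
Annual escrow total = $3,222.24 + $2,993.76 + $1,601.40 = $7,817.40
Monthly = $7,817.40 ÷ 12 = $651.45
Monthly shortage recovery: $198.24 ÷ 24 = $8.26
New monthly escrow = $651.45 + $8.26 = $659.71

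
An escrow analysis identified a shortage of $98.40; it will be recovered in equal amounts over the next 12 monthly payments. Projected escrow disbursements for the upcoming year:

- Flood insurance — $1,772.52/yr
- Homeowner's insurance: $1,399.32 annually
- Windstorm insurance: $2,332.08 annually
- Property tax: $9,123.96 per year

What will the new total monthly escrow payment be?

$1,227.19

Flood insurance = $1,772.52
Homeowner's insurance = $1,399.32
Windstorm insurance = $2,332.08
Property tax = $9,123.96
Combined annual = $1,772.52 + $1,399.32 + $2,332.08 + $9,123.96 = $14,627.88
Monthly escrow = $14,627.88 ÷ 12 = $1,218.99
Shortage per month = $98.40 ÷ 12 = $8.20
New monthly escrow = $1,218.99 + $8.20 = $1,227.19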